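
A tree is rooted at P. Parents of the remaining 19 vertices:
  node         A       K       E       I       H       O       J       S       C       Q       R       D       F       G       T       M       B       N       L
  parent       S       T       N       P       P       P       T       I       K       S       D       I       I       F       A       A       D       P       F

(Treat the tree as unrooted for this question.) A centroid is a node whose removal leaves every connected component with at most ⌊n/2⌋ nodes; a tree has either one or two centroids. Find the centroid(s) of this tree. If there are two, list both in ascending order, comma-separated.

If I is removed the pieces have sizes 8, 5, 3, 3, all ≤ ⌊20/2⌋ = 10.
No neighbour of I does as well, so I is the unique centroid.

I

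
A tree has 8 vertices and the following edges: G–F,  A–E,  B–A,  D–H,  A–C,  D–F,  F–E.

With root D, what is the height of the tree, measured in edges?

C sits deepest: D–F–E–A–C — 4 edges from the root.

4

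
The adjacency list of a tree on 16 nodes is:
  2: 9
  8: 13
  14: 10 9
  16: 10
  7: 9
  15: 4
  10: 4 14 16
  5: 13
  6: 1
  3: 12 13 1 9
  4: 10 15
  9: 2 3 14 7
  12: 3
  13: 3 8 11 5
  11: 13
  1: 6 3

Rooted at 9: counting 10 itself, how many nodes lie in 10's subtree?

4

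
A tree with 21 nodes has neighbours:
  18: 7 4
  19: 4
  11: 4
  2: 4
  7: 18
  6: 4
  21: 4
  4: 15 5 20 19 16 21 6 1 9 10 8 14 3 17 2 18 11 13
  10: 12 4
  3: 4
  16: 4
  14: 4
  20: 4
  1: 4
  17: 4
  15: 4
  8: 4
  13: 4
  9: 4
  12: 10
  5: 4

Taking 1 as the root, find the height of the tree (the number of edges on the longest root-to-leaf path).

3

The longest root-to-leaf path is 1 – 4 – 10 – 12 (3 edges).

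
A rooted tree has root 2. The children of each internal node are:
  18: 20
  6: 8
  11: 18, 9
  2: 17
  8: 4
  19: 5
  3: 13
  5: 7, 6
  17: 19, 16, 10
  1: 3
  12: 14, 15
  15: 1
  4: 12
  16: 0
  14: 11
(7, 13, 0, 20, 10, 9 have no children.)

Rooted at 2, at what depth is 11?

9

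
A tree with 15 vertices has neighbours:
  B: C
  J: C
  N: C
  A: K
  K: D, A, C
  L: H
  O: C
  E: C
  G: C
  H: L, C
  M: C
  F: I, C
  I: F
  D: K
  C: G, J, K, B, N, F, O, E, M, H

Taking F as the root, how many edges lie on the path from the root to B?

2

F–C–B — 2 edges.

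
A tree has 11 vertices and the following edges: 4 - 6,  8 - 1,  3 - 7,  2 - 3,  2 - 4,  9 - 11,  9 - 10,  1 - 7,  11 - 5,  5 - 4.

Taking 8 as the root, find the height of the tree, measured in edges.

A deepest node is 10, reached by 8 – 1 – 7 – 3 – 2 – 4 – 5 – 11 – 9 – 10.
That path has 9 edges, so the height is 9.

9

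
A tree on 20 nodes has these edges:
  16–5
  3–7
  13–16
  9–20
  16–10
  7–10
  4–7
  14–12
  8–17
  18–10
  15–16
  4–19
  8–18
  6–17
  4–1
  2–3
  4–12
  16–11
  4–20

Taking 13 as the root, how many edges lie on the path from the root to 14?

6

Path from 13 to 14: 13 – 16 – 10 – 7 – 4 – 12 – 14, which has 6 edges.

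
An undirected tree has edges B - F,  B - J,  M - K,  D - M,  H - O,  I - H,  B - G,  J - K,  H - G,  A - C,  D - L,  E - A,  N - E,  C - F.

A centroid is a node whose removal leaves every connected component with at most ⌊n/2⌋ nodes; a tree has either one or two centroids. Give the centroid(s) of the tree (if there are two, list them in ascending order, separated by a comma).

Removing B splits the tree into components of sizes 5, 5, 4; the largest is 5 ≤ ⌊15/2⌋ = 7.
Every other node leaves some component of size > 7, so the centroid is unique.

B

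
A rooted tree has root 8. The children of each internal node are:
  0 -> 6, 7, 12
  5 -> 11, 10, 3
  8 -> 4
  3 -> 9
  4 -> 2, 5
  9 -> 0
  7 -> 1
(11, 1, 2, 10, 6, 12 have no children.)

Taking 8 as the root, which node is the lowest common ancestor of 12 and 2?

4

12's ancestor chain is 12, 0, 9, 3, 5, 4, 8 and 2's is 2, 4, 8; they first meet at 4.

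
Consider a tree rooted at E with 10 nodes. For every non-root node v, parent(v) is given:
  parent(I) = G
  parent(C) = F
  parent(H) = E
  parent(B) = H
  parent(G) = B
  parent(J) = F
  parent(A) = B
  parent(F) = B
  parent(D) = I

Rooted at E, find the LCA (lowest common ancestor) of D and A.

Path D→root: D I G B H E; path A→root: A B H E.
First common node: B.

B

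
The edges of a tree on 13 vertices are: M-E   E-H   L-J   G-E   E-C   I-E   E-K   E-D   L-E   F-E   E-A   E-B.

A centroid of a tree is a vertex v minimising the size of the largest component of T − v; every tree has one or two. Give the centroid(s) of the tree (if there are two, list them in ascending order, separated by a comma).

E

If E is removed the pieces have sizes 2, 1, 1, 1, 1, 1, 1, 1, 1, 1, 1, all ≤ ⌊13/2⌋ = 6.
Every other node leaves some component of size > 6, so the centroid is unique.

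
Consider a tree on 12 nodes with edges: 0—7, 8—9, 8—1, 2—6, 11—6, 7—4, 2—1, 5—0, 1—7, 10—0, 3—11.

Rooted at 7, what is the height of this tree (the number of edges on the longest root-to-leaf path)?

A deepest node is 3, reached by 7 → 1 → 2 → 6 → 11 → 3.
That path has 5 edges, so the height is 5.

5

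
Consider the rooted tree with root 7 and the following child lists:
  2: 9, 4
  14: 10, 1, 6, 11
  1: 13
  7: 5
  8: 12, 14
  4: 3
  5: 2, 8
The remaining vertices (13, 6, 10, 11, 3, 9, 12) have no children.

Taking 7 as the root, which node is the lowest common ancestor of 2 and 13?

Path 2→root: 2 5 7; path 13→root: 13 1 14 8 5 7.
First common node: 5.

5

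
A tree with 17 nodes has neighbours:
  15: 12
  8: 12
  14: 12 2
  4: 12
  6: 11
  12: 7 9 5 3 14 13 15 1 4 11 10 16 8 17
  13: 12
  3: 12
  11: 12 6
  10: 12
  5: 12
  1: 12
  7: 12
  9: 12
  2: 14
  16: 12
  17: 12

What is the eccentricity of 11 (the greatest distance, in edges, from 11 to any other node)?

3

A farthest node from 11 is 2.
The path 11-12-14-2 has 3 edges.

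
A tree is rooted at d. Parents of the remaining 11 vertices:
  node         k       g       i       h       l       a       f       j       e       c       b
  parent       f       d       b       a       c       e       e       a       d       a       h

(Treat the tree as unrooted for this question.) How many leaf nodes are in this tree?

Exactly 5 nodes have a single neighbour: g, i, j, k, l.

5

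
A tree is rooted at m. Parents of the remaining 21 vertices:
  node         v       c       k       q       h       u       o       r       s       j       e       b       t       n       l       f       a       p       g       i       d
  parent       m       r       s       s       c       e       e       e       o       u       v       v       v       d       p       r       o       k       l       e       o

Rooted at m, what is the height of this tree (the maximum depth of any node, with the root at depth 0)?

A deepest node is g, reached by m–v–e–o–s–k–p–l–g.
That path has 8 edges, so the height is 8.

8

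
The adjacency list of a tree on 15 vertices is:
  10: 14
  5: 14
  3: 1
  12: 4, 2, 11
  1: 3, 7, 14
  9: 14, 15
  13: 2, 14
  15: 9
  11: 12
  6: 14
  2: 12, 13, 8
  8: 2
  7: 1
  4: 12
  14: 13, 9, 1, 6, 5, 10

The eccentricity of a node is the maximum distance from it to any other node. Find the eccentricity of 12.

A farthest node from 12 is 7 (15, 3 also at distance 5).
The path 12 – 2 – 13 – 14 – 1 – 7 has 5 edges.

5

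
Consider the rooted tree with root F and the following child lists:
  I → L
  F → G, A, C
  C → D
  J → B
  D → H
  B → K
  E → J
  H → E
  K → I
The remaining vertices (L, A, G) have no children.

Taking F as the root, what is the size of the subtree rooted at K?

3

Descendants of K (including itself): K, I, L. That's 3.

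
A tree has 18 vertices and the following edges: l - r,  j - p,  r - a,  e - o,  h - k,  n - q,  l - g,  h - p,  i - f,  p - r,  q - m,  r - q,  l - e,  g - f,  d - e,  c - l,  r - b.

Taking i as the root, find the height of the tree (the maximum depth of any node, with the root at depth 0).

7

The longest root-to-leaf path is i → f → g → l → r → p → h → k (7 edges).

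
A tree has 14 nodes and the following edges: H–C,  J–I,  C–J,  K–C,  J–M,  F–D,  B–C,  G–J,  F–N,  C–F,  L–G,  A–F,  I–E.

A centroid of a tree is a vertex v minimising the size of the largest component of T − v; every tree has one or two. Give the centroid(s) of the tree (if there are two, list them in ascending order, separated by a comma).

C

If C is removed the pieces have sizes 6, 4, 1, 1, 1, all ≤ ⌊14/2⌋ = 7.
Every other node leaves some component of size > 7, so the centroid is unique.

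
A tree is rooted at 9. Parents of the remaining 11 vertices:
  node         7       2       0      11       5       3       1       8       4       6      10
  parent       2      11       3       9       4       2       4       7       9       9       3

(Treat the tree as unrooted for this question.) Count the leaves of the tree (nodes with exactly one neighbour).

The leaves are 0, 1, 5, 6, 8, 10.
That is 6 leaves.

6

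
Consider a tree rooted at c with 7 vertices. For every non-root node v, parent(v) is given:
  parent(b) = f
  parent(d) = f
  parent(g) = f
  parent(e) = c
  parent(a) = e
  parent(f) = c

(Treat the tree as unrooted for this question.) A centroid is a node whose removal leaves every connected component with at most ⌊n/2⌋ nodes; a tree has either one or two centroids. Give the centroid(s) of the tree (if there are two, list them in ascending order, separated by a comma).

f

If f is removed the pieces have sizes 3, 1, 1, 1, all ≤ ⌊7/2⌋ = 3.
Every other node leaves some component of size > 3, so the centroid is unique.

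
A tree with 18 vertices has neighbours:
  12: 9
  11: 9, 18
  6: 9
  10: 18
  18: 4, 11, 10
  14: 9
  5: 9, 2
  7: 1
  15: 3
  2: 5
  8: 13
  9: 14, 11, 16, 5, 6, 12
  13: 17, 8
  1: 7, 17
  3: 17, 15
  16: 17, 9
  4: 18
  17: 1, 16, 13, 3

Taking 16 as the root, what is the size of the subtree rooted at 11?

4

11's subtree: {11, 18, 4, 10}, size 4.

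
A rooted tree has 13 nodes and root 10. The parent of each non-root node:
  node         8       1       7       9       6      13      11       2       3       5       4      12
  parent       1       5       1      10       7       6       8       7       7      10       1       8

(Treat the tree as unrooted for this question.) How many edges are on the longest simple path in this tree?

6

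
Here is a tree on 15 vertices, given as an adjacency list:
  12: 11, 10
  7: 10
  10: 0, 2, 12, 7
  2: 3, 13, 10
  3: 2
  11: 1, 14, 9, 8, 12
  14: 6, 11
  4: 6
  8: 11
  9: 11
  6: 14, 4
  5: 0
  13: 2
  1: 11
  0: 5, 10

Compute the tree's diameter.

7

BFS from 4 reaches 5 last, at distance 7; BFS from 5 confirms no node is farther.
Path: 4–6–14–11–12–10–0–5.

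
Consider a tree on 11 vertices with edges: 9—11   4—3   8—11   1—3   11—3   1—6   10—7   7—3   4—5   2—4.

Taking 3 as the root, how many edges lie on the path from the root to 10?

2

Path from 3 to 10: 3 → 7 → 10, which has 2 edges.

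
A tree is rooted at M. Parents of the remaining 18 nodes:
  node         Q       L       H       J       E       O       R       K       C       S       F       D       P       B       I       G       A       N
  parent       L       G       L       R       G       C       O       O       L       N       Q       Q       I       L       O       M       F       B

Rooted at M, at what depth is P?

6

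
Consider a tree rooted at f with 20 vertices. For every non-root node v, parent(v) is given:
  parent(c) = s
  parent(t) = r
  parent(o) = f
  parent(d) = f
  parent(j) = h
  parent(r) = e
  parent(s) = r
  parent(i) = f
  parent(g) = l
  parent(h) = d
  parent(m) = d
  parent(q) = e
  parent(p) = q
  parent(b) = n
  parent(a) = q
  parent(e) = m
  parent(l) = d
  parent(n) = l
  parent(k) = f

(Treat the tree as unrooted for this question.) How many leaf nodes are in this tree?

10

Degree-1 nodes: a, b, c, g, i, j, k, o, p, t — 10 of them.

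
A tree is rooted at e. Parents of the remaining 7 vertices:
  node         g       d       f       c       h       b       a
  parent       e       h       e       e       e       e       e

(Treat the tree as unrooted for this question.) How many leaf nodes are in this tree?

Degree-1 nodes: a, b, c, d, f, g — 6 of them.

6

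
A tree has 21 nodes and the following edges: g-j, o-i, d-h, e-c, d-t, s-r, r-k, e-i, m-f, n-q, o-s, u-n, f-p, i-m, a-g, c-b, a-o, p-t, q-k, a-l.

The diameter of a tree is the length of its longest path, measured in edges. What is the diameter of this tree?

Starting from u, a farthest node is h at distance 13.
One longest path: u-n-q-k-r-s-o-i-m-f-p-t-d-h.
So the diameter is 13.

13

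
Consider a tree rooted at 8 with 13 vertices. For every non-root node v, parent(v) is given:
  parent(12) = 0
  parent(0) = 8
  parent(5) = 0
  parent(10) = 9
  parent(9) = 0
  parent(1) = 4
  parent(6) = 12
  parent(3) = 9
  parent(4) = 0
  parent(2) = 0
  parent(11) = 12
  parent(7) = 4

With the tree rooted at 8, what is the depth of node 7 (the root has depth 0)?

8 – 0 – 4 – 7 — 3 edges.

3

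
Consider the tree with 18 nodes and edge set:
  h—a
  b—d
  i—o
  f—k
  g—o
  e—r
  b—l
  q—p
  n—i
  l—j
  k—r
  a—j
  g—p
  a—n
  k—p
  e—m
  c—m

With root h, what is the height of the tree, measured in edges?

c sits deepest: h-a-n-i-o-g-p-k-r-e-m-c — 11 edges from the root.

11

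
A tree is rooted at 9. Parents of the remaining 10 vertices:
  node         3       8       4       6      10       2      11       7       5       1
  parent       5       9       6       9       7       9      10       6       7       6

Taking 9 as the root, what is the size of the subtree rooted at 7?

5

Descendants of 7 (including itself): 7, 5, 10, 3, 11. That's 5.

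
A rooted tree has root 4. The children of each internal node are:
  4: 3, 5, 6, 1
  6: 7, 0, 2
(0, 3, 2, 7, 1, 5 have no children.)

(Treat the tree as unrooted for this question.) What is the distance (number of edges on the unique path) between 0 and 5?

Walking from 0: 0–6–4–5. Length 3.

3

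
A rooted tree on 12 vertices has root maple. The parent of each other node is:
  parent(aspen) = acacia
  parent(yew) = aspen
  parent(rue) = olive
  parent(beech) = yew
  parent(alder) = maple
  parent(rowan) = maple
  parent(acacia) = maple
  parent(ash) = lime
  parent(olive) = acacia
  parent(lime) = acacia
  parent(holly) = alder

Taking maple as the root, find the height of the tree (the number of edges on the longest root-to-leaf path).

The longest root-to-leaf path is maple–acacia–aspen–yew–beech (4 edges).

4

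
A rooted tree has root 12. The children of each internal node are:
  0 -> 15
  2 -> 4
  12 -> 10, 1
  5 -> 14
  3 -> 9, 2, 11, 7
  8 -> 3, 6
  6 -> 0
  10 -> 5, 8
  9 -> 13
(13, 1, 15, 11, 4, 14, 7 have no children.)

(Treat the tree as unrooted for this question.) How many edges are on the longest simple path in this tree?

Starting from 1, a farthest node is 4 at distance 6.
One longest path: 1-12-10-8-3-2-4.
So the diameter is 6.

6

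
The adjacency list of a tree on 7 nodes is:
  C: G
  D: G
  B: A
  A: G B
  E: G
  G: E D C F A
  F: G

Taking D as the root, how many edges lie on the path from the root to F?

2

Path from D to F: D → G → F, which has 2 edges.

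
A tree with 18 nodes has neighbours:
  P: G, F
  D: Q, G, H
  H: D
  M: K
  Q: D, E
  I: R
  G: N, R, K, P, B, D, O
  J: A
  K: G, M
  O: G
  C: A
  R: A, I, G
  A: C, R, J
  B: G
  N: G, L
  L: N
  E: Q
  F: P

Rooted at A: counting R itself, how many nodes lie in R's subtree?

Descendants of R (including itself): R, G, I, K, D, B, N, O, P, M, Q, H, L, F, E. That's 15.

15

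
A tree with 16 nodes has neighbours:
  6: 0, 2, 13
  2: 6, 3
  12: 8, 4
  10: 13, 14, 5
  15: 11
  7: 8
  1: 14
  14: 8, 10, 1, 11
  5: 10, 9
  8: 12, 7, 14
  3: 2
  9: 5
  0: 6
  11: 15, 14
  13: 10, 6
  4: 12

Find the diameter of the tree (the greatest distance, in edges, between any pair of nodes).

BFS from 4 reaches 3 last, at distance 8; BFS from 3 confirms no node is farther.
Path: 4–12–8–14–10–13–6–2–3.

8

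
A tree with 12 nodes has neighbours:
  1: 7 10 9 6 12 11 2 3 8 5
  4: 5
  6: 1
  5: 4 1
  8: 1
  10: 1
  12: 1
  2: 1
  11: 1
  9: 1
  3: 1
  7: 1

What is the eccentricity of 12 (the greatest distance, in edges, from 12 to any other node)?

Distances from 12 peak at 3, attained at 4.
12-1-5-4

3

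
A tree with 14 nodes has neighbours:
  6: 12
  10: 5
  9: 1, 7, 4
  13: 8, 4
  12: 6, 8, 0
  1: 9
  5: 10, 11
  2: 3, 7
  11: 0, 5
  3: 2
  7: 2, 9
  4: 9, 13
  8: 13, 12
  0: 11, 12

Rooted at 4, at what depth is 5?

6

Path from 4 to 5: 4 → 13 → 8 → 12 → 0 → 11 → 5, which has 6 edges.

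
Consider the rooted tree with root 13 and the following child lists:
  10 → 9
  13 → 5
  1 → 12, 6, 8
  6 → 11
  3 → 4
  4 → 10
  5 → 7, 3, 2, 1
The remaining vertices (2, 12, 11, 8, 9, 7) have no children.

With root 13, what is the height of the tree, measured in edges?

5

9 sits deepest: 13 → 5 → 3 → 4 → 10 → 9 — 5 edges from the root.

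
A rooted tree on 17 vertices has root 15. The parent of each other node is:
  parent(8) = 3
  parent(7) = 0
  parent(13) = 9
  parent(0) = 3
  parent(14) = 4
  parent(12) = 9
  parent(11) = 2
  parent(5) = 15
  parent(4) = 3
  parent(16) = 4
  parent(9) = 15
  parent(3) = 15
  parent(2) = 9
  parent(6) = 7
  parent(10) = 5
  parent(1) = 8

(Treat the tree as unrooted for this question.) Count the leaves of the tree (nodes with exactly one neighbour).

Degree-1 nodes: 1, 6, 10, 11, 12, 13, 14, 16 — 8 of them.

8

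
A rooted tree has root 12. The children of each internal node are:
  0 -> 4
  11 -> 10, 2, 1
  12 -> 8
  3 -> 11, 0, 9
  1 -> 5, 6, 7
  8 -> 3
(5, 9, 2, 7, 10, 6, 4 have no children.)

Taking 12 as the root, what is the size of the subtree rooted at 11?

The subtree rooted at 11 contains: 11, 1, 10, 2, 6, 5, 7 — 7 nodes.

7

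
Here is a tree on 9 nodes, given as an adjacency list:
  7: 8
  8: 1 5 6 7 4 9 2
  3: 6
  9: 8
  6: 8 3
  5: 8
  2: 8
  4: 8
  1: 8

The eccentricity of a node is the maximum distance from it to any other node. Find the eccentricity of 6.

2

Distances from 6 peak at 2, attained at 9 (7, 1, 2, 5, 4 also at distance 2).
6 – 8 – 9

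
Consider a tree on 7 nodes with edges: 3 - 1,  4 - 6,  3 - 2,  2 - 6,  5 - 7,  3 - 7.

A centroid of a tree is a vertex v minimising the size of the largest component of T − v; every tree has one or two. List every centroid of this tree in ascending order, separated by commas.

Delete 3: the remaining components have sizes 3, 2, 1. Max 3 ≤ 3, so 3 is a centroid.
No neighbour of 3 does as well, so 3 is the unique centroid.

3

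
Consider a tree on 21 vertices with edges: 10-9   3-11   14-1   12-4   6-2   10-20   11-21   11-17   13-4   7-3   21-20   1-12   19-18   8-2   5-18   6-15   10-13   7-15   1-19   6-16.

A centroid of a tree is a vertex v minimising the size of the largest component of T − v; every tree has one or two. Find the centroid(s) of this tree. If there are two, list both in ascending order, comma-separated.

Removing 20 splits the tree into components of sizes 10, 10; the largest is 10 ≤ ⌊21/2⌋ = 10.
Every other node leaves some component of size > 10, so the centroid is unique.

20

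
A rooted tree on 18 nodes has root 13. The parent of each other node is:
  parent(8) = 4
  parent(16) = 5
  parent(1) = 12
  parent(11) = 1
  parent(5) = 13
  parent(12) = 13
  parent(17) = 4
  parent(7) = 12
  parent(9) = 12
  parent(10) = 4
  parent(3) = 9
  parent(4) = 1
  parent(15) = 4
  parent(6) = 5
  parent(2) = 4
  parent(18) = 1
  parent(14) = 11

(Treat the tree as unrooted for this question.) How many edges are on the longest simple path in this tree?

BFS from 16 reaches 2 last, at distance 6; BFS from 2 confirms no node is farther.
Path: 16-5-13-12-1-4-2.

6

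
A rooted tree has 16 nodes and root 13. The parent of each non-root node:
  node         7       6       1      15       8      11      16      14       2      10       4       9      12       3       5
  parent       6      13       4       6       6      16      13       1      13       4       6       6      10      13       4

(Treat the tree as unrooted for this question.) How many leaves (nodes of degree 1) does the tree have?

Degree-1 nodes: 2, 3, 5, 7, 8, 9, 11, 12, 14, 15 — 10 of them.

10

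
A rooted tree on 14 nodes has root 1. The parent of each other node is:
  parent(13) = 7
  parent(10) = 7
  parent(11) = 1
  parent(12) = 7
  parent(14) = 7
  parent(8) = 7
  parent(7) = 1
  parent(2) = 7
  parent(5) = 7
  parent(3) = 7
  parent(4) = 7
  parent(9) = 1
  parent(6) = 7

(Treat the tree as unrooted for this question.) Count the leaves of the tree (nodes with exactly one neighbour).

12

The leaves are 2, 3, 4, 5, 6, 8, 9, 10, 11, 12, 13, 14.
That is 12 leaves.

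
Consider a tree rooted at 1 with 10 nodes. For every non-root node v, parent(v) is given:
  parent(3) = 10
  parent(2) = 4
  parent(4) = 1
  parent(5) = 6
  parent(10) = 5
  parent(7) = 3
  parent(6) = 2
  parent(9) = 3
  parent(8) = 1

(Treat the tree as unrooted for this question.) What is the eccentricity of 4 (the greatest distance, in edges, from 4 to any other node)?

The node farthest from 4 is 7 (9 also at distance 6), via 4-2-6-5-10-3-7 — 6 edges.

6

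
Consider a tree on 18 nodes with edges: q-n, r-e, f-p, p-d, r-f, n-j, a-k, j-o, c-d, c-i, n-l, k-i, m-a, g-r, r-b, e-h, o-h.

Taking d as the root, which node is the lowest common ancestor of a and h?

Path a→root: a k i c d; path h→root: h e r f p d.
First common node: d.

d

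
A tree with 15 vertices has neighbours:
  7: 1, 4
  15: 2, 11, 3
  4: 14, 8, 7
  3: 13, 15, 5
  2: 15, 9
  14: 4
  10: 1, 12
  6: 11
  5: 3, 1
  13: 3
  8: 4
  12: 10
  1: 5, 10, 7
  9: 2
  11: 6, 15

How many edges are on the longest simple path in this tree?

Starting from 8, a farthest node is 9 at distance 8.
One longest path: 8 - 4 - 7 - 1 - 5 - 3 - 15 - 2 - 9.
So the diameter is 8.

8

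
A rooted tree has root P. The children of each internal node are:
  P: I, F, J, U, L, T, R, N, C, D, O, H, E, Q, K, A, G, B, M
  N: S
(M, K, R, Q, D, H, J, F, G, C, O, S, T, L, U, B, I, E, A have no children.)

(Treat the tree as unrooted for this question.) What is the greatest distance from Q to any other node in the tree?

3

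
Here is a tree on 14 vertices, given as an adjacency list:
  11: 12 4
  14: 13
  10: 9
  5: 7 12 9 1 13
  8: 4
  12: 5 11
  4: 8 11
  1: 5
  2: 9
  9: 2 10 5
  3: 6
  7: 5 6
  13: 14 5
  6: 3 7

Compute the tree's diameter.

7

BFS from 8 reaches 3 last, at distance 7; BFS from 3 confirms no node is farther.
Path: 8 – 4 – 11 – 12 – 5 – 7 – 6 – 3.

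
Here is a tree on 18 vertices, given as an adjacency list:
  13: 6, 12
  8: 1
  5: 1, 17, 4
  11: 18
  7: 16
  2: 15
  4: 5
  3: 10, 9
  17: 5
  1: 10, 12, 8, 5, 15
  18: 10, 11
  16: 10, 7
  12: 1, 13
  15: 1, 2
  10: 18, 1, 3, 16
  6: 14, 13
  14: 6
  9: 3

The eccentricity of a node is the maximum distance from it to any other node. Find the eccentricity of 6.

6

A farthest node from 6 is 9 (11, 7 also at distance 6).
The path 6 – 13 – 12 – 1 – 10 – 3 – 9 has 6 edges.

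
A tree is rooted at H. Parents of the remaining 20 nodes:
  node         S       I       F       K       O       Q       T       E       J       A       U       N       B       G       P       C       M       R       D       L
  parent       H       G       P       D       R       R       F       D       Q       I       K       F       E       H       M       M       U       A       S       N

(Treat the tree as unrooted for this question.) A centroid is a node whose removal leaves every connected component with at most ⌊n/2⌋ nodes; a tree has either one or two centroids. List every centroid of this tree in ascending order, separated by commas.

D

Removing D splits the tree into components of sizes 9, 9, 2; the largest is 9 ≤ ⌊21/2⌋ = 10.
Every other node leaves some component of size > 10, so the centroid is unique.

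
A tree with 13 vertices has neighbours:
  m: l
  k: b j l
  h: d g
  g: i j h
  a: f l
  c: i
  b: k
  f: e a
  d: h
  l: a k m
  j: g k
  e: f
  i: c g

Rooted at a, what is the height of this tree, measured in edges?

6

A deepest node is d, reached by a – l – k – j – g – h – d.
That path has 6 edges, so the height is 6.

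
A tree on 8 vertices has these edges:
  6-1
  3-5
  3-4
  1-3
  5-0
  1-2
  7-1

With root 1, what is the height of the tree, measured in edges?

3

The longest root-to-leaf path is 1 → 3 → 5 → 0 (3 edges).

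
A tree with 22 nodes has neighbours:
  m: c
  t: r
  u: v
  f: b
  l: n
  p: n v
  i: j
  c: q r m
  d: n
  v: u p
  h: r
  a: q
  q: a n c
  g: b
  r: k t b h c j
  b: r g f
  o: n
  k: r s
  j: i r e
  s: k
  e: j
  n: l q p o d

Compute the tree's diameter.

Starting from u, a farthest node is s at distance 8.
One longest path: u-v-p-n-q-c-r-k-s.
So the diameter is 8.

8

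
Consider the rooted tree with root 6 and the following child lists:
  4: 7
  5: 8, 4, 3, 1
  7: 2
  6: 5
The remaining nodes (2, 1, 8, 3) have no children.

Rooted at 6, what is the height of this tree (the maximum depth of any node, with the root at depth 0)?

2 sits deepest: 6 → 5 → 4 → 7 → 2 — 4 edges from the root.

4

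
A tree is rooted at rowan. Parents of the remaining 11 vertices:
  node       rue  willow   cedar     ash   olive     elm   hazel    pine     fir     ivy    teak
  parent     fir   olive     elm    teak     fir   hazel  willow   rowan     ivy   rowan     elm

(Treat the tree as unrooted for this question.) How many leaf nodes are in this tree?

4

Exactly 4 nodes have a single neighbour: ash, cedar, pine, rue.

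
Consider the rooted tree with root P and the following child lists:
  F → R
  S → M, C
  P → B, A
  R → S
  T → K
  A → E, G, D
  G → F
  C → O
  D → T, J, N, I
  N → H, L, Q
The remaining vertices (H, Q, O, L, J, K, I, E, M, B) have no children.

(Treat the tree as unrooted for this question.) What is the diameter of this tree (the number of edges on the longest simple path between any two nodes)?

9

A longest path is O-C-S-R-F-G-A-D-N-H, with 9 edges.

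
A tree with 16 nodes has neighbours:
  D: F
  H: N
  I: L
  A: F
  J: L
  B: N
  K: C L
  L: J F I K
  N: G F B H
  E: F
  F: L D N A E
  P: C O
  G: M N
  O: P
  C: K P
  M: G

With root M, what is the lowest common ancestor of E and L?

F

Ancestors of E (toward the root): E, F, N, G, M.
Ancestors of L: L, F, N, G, M.
The deepest node appearing in both lists is F.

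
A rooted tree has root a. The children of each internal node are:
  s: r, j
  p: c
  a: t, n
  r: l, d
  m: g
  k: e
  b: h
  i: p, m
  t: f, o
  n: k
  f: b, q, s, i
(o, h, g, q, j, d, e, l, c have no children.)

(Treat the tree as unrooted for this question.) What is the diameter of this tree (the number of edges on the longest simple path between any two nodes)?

BFS from e reaches c last, at distance 8; BFS from c confirms no node is farther.
Path: e – k – n – a – t – f – i – p – c.

8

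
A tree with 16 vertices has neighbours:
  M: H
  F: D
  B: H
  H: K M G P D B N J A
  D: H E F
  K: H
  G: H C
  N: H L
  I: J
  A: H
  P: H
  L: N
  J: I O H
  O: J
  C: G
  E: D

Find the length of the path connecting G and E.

3

G – H – D – E: 3 edges.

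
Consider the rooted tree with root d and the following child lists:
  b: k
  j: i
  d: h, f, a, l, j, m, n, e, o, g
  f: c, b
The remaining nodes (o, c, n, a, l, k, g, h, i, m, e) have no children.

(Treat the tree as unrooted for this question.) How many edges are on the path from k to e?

4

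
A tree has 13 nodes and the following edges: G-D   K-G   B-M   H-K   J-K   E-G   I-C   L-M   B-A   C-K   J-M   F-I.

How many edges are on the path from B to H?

The path is B – M – J – K – H, which has 4 edges.

4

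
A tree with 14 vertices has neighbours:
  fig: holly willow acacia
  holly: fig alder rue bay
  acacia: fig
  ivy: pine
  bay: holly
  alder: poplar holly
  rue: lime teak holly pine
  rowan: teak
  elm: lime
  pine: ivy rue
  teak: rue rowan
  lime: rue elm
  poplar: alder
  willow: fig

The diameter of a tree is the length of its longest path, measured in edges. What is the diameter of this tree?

5

Starting from elm, a farthest node is willow at distance 5.
One longest path: elm – lime – rue – holly – fig – willow.
So the diameter is 5.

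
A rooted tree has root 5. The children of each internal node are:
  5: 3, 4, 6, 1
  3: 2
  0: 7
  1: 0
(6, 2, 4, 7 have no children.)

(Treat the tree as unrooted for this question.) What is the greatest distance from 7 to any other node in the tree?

5

The node farthest from 7 is 2, via 7 – 0 – 1 – 5 – 3 – 2 — 5 edges.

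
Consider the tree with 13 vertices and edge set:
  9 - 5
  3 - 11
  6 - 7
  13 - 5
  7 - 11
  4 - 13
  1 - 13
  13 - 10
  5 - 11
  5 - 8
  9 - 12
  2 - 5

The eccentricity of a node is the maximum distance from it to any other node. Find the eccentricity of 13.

4

Distances from 13 peak at 4, attained at 6.
13 – 5 – 11 – 7 – 6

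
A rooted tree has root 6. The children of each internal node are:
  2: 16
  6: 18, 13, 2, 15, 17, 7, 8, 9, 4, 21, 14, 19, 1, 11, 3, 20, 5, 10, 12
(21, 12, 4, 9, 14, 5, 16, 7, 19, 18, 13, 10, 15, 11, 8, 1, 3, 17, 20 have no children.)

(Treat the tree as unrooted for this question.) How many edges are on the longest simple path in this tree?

A longest path is 16–2–6–21, with 3 edges.

3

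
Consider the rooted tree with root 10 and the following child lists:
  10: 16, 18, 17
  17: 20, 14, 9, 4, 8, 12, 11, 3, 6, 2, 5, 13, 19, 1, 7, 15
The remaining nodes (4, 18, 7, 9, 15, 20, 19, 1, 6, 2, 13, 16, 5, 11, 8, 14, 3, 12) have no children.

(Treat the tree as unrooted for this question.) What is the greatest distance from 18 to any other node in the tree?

A farthest node from 18 is 1 (14, 11, 3, 6, 20, 7, 5, 19, 8, 15, 13, 12, 9, 4, 2 also at distance 3).
The path 18 – 10 – 17 – 1 has 3 edges.

3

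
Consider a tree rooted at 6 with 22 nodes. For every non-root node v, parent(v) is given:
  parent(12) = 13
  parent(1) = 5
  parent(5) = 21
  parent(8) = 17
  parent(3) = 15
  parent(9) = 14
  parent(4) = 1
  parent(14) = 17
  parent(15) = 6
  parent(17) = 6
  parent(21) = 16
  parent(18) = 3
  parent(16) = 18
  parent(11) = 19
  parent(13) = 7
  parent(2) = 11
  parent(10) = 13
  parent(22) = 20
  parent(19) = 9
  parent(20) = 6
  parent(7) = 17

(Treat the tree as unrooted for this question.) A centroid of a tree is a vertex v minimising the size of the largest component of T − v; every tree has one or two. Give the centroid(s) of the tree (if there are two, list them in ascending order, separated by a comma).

Delete 17: the remaining components have sizes 11, 5, 4, 1. Max 11 ≤ 11, so 17 is a centroid.
Its neighbour 6 also leaves a largest component of size 11, so both are centroids.

6, 17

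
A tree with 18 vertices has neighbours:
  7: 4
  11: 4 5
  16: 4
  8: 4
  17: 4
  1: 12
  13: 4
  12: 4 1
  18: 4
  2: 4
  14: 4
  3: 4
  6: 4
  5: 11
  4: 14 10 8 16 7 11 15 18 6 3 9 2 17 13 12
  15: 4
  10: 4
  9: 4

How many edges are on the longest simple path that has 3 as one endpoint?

The node farthest from 3 is 5 (1 also at distance 3), via 3-4-11-5 — 3 edges.

3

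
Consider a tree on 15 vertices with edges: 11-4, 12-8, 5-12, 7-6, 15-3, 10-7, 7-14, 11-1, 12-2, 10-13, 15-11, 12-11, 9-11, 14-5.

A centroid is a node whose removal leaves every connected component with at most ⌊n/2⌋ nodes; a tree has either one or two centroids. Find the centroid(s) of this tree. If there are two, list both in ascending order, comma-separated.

12

Removing 12 splits the tree into components of sizes 6, 6, 1, 1; the largest is 6 ≤ ⌊15/2⌋ = 7.
Every other node leaves some component of size > 7, so the centroid is unique.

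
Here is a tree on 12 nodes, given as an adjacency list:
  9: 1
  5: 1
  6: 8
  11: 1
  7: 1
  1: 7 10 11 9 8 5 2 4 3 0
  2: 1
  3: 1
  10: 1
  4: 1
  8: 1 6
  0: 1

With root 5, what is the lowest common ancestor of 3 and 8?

1

Ancestors of 3 (toward the root): 3, 1, 5.
Ancestors of 8: 8, 1, 5.
The deepest node appearing in both lists is 1.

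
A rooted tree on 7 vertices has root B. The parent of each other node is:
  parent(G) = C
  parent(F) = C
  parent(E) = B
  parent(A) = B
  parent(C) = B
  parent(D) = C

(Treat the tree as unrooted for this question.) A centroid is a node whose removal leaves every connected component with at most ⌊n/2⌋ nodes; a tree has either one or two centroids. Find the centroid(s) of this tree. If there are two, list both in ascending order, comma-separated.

C

Removing C splits the tree into components of sizes 3, 1, 1, 1; the largest is 3 ≤ ⌊7/2⌋ = 3.
No neighbour of C does as well, so C is the unique centroid.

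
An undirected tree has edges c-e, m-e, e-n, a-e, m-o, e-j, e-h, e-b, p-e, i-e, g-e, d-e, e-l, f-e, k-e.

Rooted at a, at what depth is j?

a–e–j — 2 edges.

2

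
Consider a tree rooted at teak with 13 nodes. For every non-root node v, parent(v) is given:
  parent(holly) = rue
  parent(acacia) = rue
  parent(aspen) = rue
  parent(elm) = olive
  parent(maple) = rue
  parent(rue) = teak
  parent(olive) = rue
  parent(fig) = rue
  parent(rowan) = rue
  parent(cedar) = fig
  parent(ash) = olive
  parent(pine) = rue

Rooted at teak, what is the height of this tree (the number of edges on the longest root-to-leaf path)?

3

The longest root-to-leaf path is teak-rue-olive-ash (3 edges).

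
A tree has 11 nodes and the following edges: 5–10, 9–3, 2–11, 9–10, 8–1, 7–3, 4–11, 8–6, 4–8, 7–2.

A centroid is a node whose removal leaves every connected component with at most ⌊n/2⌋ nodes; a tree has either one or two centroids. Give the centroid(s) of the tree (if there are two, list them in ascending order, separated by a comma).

2

Removing 2 splits the tree into components of sizes 5, 5; the largest is 5 ≤ ⌊11/2⌋ = 5.
No neighbour of 2 does as well, so 2 is the unique centroid.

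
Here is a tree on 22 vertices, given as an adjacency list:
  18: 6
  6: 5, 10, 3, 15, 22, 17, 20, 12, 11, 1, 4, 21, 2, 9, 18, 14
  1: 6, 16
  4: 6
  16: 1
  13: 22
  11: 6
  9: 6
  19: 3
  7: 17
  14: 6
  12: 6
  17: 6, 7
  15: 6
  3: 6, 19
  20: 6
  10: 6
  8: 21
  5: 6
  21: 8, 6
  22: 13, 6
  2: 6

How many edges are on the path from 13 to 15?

Walking from 13: 13 - 22 - 6 - 15. Length 3.

3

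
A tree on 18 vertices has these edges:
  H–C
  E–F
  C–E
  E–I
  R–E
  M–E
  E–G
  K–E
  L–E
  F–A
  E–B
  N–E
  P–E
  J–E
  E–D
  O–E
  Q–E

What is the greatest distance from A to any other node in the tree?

Distances from A peak at 4, attained at H.
A–F–E–C–H

4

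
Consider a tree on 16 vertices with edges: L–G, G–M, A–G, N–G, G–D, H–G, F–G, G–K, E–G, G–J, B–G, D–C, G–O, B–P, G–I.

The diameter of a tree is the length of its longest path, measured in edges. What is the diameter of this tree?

BFS from P reaches C last, at distance 4; BFS from C confirms no node is farther.
Path: P-B-G-D-C.

4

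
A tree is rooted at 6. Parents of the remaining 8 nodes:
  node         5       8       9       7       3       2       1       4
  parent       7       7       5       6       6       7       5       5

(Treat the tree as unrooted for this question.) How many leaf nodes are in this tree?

Exactly 6 nodes have a single neighbour: 1, 2, 3, 4, 8, 9.

6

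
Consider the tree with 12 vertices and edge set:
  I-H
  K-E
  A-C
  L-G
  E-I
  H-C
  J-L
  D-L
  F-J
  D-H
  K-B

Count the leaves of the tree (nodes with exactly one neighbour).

4

Degree-1 nodes: A, B, F, G — 4 of them.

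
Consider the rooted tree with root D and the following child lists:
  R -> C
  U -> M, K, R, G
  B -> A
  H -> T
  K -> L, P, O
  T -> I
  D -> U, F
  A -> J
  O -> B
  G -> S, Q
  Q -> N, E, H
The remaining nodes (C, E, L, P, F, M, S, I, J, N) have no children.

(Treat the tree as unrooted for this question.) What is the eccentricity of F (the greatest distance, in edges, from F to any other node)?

7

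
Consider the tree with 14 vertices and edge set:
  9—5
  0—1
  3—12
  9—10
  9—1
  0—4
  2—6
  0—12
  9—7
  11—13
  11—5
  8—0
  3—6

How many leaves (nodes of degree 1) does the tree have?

Exactly 6 nodes have a single neighbour: 2, 4, 7, 8, 10, 13.

6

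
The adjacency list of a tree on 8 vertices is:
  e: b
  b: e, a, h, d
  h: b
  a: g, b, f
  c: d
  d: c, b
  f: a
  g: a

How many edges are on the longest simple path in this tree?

Starting from g, a farthest node is c at distance 4.
One longest path: g–a–b–d–c.
So the diameter is 4.

4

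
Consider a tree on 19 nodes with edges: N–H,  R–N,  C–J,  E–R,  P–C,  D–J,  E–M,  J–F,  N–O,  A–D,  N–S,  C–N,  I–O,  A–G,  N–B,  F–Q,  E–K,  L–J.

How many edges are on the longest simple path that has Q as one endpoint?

7

A farthest node from Q is K (M also at distance 7).
The path Q-F-J-C-N-R-E-K has 7 edges.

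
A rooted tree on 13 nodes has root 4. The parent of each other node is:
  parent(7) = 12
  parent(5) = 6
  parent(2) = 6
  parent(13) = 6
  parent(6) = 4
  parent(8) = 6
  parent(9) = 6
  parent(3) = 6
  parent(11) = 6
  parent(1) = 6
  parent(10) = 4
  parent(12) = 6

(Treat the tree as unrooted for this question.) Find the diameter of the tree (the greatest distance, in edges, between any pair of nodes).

A longest path is 10 - 4 - 6 - 12 - 7, with 4 edges.

4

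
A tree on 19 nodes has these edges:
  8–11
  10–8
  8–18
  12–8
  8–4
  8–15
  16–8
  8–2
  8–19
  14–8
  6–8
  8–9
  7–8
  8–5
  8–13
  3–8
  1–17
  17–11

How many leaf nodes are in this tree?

Degree-1 nodes: 1, 2, 3, 4, 5, 6, 7, 9, 10, 12, 13, 14, 15, 16, 18, 19 — 16 of them.

16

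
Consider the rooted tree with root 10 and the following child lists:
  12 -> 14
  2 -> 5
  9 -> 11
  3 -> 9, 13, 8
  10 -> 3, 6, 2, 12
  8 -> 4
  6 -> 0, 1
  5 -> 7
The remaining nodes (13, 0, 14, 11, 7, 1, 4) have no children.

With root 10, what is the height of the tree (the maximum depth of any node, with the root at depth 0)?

3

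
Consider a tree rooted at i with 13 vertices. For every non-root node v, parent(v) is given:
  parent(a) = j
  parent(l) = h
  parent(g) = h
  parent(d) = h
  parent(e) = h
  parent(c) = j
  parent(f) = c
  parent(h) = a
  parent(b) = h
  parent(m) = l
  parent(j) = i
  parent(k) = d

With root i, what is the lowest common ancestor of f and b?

j

Path f→root: f c j i; path b→root: b h a j i.
First common node: j.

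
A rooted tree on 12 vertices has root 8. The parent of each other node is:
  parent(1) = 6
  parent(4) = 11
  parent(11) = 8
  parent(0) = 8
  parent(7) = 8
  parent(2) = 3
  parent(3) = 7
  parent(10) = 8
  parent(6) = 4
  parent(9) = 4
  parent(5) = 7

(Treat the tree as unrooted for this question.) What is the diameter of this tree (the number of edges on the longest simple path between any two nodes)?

Starting from 1, a farthest node is 2 at distance 7.
One longest path: 1–6–4–11–8–7–3–2.
So the diameter is 7.

7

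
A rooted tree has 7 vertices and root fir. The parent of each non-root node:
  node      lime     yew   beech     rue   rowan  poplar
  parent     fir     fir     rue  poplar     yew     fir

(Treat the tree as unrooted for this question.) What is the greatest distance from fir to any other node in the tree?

Distances from fir peak at 3, attained at beech.
fir-poplar-rue-beech

3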